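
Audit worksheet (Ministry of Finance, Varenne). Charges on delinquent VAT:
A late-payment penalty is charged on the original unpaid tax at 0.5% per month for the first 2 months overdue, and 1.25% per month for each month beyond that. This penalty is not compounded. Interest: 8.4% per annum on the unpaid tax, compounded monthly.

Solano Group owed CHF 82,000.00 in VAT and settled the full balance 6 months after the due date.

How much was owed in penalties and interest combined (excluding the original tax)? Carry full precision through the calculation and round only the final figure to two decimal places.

CHF 8,424.84

Penalty, months 1–2: 2 × 0.5% × CHF 82,000.00 = CHF 820.00
Penalty, months 3–6: 4 × 1.25% × CHF 82,000.00 = CHF 4,100.00
Interest (8.4%/yr ÷ 12 = 0.7%/month): CHF 82,000.00 × ((1 + 0.007)^6 − 1) = CHF 3,504.8355…
Penalties + interest = CHF 4,920.0000 + CHF 3,504.8355… = CHF 8,424.84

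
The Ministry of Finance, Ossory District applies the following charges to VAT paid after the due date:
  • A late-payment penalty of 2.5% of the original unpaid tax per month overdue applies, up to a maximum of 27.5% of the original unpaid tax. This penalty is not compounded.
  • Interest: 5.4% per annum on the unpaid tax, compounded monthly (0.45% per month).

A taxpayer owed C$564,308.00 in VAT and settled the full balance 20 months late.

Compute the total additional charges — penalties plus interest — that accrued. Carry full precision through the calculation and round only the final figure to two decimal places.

Penalty (uncapped): 20 × 2.5% × C$564,308.00 = C$282,154.00; cap = 27.5% × C$564,308.00 = C$155,184.70 → penalty = C$155,184.70
Interest: C$564,308.00 × ((1 + 0.0045)^20 − 1) = C$564,308.00 × 0.0939534… = C$53,018.6542…
Penalties + interest = C$155,184.7000 + C$53,018.6542… = C$208,203.35

C$208,203.35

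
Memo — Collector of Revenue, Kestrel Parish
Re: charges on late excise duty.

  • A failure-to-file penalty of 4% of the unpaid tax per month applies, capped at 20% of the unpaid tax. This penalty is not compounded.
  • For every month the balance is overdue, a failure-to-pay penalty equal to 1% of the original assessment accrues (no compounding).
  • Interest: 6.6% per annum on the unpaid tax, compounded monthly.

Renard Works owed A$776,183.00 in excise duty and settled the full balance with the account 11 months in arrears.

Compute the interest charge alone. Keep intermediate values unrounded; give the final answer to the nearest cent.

A$48,271.99

Interest (6.6%/yr ÷ 12 = 0.55%/month): A$776,183.00 × ((1 + 0.0055)^11 − 1) = A$48,271.9898…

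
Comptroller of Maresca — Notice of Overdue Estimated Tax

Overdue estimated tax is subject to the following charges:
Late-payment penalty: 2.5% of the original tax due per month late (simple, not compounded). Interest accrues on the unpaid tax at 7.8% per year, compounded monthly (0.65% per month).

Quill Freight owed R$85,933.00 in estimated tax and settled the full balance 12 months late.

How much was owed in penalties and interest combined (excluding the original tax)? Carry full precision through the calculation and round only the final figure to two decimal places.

R$32,727.57

Late-payment penalty: 12 × 2.5% × R$85,933.00 = R$25,779.90
Interest: R$85,933.00 × ((1 + 0.0065)^12 − 1) = R$85,933.00 × 0.0808498… = R$6,947.6668…
Penalties + interest = R$25,779.9000 + R$6,947.6668… = R$32,727.57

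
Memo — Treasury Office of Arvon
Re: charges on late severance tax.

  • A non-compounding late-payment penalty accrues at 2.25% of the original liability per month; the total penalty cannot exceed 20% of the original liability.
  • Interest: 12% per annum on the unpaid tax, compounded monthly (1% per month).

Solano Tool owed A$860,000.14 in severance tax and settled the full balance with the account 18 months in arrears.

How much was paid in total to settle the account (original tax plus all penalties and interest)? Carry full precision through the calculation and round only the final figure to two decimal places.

A$1,200,687.02

Penalty (uncapped): 18 × 2.25% × A$860,000.14 = A$348,300.06…; cap = 20% × A$860,000.14 = A$172,000.03… → penalty = A$172,000.03…
Interest: A$860,000.14 × ((1 + 0.01)^18 − 1) = A$860,000.14 × 0.1961475… = A$168,686.8566…
Total = A$860,000.14 + A$172,000.0280 + A$168,686.8566… = A$1,200,687.02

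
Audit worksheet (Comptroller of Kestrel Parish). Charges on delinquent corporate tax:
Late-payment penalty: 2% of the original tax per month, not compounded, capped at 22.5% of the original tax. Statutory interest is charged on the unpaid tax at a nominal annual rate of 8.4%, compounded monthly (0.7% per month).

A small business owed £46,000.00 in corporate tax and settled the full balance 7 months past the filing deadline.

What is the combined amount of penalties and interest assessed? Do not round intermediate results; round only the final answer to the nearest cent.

Penalty: 7 × 2% × £46,000.00 = £6,440.00 (below the 22.5% cap of £10,350.00)
Interest: £46,000.00 × ((1 + 0.007)^7 − 1) = £46,000.00 × 0.0500411… = £2,301.8901…
Penalties + interest = £6,440.0000 + £2,301.8901… = £8,741.89

£8,741.89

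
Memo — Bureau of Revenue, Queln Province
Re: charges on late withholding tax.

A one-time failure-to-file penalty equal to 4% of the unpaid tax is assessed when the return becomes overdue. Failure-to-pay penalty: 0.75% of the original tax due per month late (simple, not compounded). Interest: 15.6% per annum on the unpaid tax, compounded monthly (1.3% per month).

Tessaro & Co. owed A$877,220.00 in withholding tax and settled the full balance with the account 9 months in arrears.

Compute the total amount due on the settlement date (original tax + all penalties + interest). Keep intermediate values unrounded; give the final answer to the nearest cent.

A$1,079,657.98

Failure-to-file penalty: 4% × A$877,220.00 = A$35,088.80
Failure-to-pay penalty: 9 × 0.75% × A$877,220.00 = A$59,212.35
Interest: A$877,220.00 × ((1 + 0.013)^9 − 1) = A$877,220.00 × 0.1232722… = A$108,136.8339…
Total = A$877,220.00 + A$94,301.1500 + A$108,136.8339… = A$1,079,657.98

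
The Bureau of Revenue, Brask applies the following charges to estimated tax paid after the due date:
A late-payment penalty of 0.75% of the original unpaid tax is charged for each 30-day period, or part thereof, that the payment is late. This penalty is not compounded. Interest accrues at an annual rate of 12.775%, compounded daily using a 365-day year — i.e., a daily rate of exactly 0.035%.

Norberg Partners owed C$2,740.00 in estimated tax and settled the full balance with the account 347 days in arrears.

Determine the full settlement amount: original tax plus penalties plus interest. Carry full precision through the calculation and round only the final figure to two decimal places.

C$3,340.36

Penalty periods: ⌈347/30⌉ = 12; penalty = 12 × 0.75% × C$2,740.00 = C$246.60
Interest: C$2,740.00 × ((1 + 0.00035)^347 − 1) = C$2,740.00 × 0.12910892… = C$353.7584…
Total = C$2,740.00 + C$246.6000 + C$353.7584… = C$3,340.36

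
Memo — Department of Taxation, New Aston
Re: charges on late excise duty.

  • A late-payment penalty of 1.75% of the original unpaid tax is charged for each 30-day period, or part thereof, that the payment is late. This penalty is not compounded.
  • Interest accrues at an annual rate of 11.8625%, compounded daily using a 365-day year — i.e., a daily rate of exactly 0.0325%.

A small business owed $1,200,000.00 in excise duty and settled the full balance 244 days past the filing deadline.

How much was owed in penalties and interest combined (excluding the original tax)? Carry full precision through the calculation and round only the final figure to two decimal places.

Penalty periods: ⌈244/30⌉ = 9; penalty = 9 × 1.75% × $1,200,000.00 = $189,000.00
Interest: $1,200,000.00 × ((1 + 0.000325)^244 − 1) = $1,200,000.00 × 0.08251509… = $99,018.1025…
Penalties + interest = $189,000.0000 + $99,018.1025… = $288,018.10

$288,018.10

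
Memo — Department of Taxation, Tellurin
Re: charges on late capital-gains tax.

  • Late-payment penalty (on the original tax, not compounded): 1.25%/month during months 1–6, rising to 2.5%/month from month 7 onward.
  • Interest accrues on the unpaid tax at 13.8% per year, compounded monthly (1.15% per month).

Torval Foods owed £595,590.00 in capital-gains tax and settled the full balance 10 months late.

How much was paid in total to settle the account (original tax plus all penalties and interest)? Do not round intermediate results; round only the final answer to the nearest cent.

£771,966.52

Penalty, months 1–6: 6 × 1.25% × £595,590.00 = £44,669.25
Penalty, months 7–10: 4 × 2.5% × £595,590.00 = £59,559.00
Interest: £595,590.00 × ((1 + 0.0115)^10 − 1) = £595,590.00 × 0.1211375… = £72,148.2712…
Total = £595,590.00 + £104,228.2500 + £72,148.2712… = £771,966.52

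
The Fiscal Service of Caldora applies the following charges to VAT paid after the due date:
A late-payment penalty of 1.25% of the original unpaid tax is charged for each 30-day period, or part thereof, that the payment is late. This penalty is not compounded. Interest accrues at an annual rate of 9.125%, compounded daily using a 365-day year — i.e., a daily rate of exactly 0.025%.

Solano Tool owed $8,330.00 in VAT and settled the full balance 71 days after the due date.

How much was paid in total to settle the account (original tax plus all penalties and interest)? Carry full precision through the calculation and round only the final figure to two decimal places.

Penalty periods: ⌈71/30⌉ = 3; penalty = 3 × 1.25% × $8,330.00 = $312.38…
Interest: $8,330.00 × ((1 + 0.00025)^71 − 1) = $8,330.00 × 0.01790621… = $149.1587…
Total = $8,330.00 + $312.3750 + $149.1587… = $8,791.53

$8,791.53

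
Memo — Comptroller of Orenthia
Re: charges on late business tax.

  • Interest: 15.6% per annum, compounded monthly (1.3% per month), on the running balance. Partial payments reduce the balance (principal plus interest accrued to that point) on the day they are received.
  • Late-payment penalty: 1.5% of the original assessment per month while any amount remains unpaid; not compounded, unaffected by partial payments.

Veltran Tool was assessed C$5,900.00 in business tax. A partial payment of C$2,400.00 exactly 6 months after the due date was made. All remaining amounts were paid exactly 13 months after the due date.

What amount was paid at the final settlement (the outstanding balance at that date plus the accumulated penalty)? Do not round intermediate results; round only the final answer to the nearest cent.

Balance at month 6: C$5,900.0000 × (1 + 0.013)^6 = C$6,375.4183…
After C$2,400.00 payment: C$6,375.4183… − C$2,400.00 = C$3,975.4183…
Balance at month 13: C$3,975.4183… × (1 + 0.013)^7 = C$4,351.5998…
Penalty: 13 × 1.5% × C$5,900.00 = C$1,150.50
Final settlement = outstanding balance + penalty = C$4,351.5998… + C$1,150.50 = C$5,502.10

C$5,502.10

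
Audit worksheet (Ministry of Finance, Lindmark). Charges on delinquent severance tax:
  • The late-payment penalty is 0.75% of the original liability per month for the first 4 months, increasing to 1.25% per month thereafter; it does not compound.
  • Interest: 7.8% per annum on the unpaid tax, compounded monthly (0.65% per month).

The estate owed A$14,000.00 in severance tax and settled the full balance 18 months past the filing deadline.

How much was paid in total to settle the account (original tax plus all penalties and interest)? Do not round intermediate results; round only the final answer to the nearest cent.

A$18,601.71

Penalty, months 1–4: 4 × 0.75% × A$14,000.00 = A$420.00
Penalty, months 5–18: 14 × 1.25% × A$14,000.00 = A$2,450.00
Interest: A$14,000.00 × ((1 + 0.0065)^18 − 1) = A$14,000.00 × 0.1236939… = A$1,731.7147…
Total = A$14,000.00 + A$2,870.0000 + A$1,731.7147… = A$18,601.71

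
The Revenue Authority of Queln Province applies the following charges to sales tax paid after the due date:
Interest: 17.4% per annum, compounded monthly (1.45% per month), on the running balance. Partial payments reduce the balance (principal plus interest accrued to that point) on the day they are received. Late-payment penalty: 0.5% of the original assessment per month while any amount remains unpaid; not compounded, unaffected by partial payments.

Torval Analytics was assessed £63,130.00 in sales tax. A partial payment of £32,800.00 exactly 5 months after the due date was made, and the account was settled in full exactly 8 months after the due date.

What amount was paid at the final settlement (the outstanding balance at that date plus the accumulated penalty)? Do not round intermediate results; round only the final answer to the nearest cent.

Balance at month 5: £63,130.0000 × (1 + 0.0145)^5 = £67,841.5944…
After £32,800.00 payment: £67,841.5944… − £32,800.00 = £35,041.5944…
Balance at month 8: £35,041.5944… × (1 + 0.0145)^3 = £36,588.1131…
Penalty: 8 × 0.5% × £63,130.00 = £2,525.20
Final settlement = outstanding balance + penalty = £36,588.1131… + £2,525.20 = £39,113.31

£39,113.31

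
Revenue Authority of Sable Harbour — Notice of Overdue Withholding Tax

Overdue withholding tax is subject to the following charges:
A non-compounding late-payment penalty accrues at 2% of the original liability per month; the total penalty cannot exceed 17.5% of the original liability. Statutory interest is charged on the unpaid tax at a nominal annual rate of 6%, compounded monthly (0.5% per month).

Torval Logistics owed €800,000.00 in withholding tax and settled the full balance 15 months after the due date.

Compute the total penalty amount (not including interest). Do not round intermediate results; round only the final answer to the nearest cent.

€140,000.00

Penalty (uncapped): 15 × 2% × €800,000.00 = €240,000.00; cap = 17.5% × €800,000.00 = €140,000.00 → penalty = €140,000.00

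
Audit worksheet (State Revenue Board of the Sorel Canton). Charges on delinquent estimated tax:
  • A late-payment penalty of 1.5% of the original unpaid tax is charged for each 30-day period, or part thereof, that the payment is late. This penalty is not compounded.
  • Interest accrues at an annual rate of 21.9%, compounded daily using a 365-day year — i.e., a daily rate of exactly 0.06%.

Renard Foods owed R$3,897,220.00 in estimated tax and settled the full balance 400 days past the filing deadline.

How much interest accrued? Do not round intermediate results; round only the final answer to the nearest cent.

R$1,056,761.06

Interest: R$3,897,220.00 × ((1 + 0.0006)^400 − 1) = R$3,897,220.00 × 0.27115766… = R$1,056,761.0568…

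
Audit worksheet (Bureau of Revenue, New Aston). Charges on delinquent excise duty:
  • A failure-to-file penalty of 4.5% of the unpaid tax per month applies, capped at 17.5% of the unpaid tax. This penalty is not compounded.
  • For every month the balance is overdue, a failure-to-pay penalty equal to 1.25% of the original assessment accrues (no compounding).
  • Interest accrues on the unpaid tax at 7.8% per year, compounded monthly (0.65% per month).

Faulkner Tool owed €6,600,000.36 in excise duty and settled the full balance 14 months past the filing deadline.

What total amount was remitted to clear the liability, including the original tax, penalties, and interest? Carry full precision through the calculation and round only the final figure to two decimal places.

€9,536,647.58

Failure-to-file: 14 × 4.5% × €6,600,000.36 = €4,158,000.23…, capped at 17.5% × €6,600,000.36 = €1,155,000.06…
Failure-to-pay penalty: 14 × 1.25% × €6,600,000.36 = €1,155,000.06…
Interest: €6,600,000.36 × ((1 + 0.0065)^14 − 1) = €6,600,000.36 × 0.0949465… = €626,647.0913…
Total = €6,600,000.36 + €2,310,000.1260 + €626,647.0913… = €9,536,647.58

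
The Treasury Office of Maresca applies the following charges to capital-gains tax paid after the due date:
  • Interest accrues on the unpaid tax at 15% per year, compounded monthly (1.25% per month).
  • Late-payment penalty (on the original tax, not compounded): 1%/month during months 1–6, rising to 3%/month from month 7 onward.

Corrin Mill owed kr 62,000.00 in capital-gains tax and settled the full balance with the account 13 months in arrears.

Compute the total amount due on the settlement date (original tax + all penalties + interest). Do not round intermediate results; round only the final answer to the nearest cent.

kr 89,606.36

Penalty, months 1–6: 6 × 1% × kr 62,000.00 = kr 3,720.00
Penalty, months 7–13: 7 × 3% × kr 62,000.00 = kr 13,020.00
Interest: kr 62,000.00 × ((1 + 0.0125)^13 − 1) = kr 62,000.00 × 0.1752639… = kr 10,866.3649…
Total = kr 62,000.00 + kr 16,740.0000 + kr 10,866.3649… = kr 89,606.36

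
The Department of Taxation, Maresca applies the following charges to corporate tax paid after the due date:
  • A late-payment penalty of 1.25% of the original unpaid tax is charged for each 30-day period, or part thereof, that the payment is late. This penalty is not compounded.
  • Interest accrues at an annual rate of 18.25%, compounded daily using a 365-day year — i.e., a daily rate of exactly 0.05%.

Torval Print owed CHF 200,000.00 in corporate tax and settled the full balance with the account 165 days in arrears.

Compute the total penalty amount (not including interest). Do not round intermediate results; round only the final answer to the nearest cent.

Penalty periods: ⌈165/30⌉ = 6; penalty = 6 × 1.25% × CHF 200,000.00 = CHF 15,000.00

CHF 15,000.00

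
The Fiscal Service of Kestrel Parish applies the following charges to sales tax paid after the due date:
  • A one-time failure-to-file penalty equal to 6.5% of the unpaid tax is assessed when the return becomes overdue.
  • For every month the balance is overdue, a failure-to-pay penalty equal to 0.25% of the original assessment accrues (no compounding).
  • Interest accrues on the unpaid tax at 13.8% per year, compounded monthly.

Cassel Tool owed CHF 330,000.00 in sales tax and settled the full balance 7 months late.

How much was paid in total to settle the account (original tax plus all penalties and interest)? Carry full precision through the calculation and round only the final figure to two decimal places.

Failure-to-file penalty: 6.5% × CHF 330,000.00 = CHF 21,450.00
Failure-to-pay penalty: 7 × 0.25% × CHF 330,000.00 = CHF 5,775.00
Interest (13.8%/yr ÷ 12 = 1.15%/month): CHF 330,000.00 × ((1 + 0.0115)^7 − 1) = CHF 27,499.2620…
Total = CHF 330,000.00 + CHF 27,225.0000 + CHF 27,499.2620… = CHF 384,724.26

CHF 384,724.26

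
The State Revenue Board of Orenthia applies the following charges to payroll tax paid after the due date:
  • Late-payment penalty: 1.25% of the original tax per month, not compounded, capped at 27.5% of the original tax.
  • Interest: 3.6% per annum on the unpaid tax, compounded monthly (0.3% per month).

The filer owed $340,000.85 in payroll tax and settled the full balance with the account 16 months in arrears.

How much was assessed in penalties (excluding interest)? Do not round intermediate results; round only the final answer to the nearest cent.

Penalty: 16 × 1.25% × $340,000.85 = $68,000.17 (below the 27.5% cap of $93,500.23…)

$68,000.17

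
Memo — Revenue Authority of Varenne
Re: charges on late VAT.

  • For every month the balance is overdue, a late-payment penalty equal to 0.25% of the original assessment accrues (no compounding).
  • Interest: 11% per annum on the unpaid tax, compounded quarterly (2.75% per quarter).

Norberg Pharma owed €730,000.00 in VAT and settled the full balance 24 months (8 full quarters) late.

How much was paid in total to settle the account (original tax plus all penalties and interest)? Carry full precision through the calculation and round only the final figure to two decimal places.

€950,737.80

Late-payment penalty = 0.25% × €730,000.00 × 24 mo = €43,800.00
Interest: €730,000.00 × ((1 + 0.0275)^8 − 1) = €730,000.00 × 0.2423806… = €176,937.8029…
Total = €730,000.00 + €43,800.0000 + €176,937.8029… = €950,737.80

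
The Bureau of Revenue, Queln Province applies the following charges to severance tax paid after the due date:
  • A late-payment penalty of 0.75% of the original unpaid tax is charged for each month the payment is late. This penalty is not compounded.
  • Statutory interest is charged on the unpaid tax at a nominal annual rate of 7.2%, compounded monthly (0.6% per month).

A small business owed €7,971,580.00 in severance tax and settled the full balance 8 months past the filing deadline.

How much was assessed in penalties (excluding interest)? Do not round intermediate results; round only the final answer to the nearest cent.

Late-payment penalty: 8 × 0.75% × €7,971,580.00 = €478,294.80

€478,294.80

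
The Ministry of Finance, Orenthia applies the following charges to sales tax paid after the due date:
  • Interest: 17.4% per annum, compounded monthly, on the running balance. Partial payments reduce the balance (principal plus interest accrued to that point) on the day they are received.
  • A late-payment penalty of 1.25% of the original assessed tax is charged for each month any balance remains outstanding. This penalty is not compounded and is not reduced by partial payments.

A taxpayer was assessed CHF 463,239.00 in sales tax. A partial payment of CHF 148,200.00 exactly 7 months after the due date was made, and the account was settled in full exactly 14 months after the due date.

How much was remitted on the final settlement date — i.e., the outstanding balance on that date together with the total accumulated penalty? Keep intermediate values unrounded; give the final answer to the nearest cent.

Monthly rate = 17.4% ÷ 12 = 1.45%
Balance at month 7: CHF 463,239.0000 × (1 + 0.0145)^7 = CHF 512,353.2259…
After CHF 148,200.00 payment: CHF 512,353.2259… − CHF 148,200.00 = CHF 364,153.2259…
Balance at month 14: CHF 364,153.2259… × (1 + 0.0145)^7 = CHF 402,762.0301…
Penalty: 14 × 1.25% × CHF 463,239.00 = CHF 81,066.83…
Final settlement = outstanding balance + penalty = CHF 402,762.0301… + CHF 81,066.83… = CHF 483,828.86

CHF 483,828.86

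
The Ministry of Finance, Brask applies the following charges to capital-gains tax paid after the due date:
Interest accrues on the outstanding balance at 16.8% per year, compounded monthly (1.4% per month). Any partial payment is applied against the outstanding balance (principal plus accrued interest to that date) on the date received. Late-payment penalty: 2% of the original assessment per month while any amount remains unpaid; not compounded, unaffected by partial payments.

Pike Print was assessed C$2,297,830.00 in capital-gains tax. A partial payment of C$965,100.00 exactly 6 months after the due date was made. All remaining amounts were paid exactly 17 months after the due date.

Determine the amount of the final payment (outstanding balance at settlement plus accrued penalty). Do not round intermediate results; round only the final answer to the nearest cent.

C$2,567,153.61

Balance at month 6: C$2,297,830.0000 × (1 + 0.014)^6 = C$2,497,730.7766…
After C$965,100.00 payment: C$2,497,730.7766… − C$965,100.00 = C$1,532,630.7766…
Balance at month 17: C$1,532,630.7766… × (1 + 0.014)^11 = C$1,785,891.4057…
Penalty: 17 × 2% × C$2,297,830.00 = C$781,262.20
Final settlement = outstanding balance + penalty = C$1,785,891.4057… + C$781,262.20 = C$2,567,153.61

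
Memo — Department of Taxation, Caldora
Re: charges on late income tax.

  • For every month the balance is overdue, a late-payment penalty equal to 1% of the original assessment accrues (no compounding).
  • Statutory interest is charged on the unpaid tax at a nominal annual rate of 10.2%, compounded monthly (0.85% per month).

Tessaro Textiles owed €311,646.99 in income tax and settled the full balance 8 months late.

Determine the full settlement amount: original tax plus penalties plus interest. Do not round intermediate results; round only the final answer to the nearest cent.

€358,412.04

Late-payment penalty: 8 × 1% × €311,646.99 = €24,931.76…
Interest: €311,646.99 × ((1 + 0.0085)^8 − 1) = €311,646.99 × 0.0700578… = €21,833.2897…
Total = €311,646.99 + €24,931.7592 + €21,833.2897… = €358,412.04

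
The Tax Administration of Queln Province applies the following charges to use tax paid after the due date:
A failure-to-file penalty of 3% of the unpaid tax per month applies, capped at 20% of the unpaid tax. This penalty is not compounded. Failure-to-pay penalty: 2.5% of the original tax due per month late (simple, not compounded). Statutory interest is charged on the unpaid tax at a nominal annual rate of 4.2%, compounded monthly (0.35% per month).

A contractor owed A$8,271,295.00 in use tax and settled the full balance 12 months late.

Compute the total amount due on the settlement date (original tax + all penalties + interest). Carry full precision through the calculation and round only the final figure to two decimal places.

Failure-to-file: 12 × 3% × A$8,271,295.00 = A$2,977,666.20, capped at 20% × A$8,271,295.00 = A$1,654,259.00
Failure-to-pay penalty = 2.5% × A$8,271,295.00 × 12 mo = A$2,481,388.50
Interest: A$8,271,295.00 × ((1 + 0.0035)^12 − 1) = A$8,271,295.00 × 0.0428180… = A$354,160.3689…
Total = A$8,271,295.00 + A$4,135,647.5000 + A$354,160.3689… = A$12,761,102.87

A$12,761,102.87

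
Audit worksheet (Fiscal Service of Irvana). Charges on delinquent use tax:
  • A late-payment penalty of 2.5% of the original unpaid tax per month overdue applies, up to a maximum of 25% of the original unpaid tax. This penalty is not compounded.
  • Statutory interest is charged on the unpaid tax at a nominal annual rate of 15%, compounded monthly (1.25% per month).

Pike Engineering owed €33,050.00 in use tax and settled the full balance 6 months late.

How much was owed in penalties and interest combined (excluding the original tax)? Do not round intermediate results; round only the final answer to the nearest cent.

€7,515.01

Penalty: 6 × 2.5% × €33,050.00 = €4,957.50 (below the 25% cap of €8,262.50)
Interest: €33,050.00 × ((1 + 0.0125)^6 − 1) = €33,050.00 × 0.0773832… = €2,557.5141…
Penalties + interest = €4,957.5000 + €2,557.5141… = €7,515.01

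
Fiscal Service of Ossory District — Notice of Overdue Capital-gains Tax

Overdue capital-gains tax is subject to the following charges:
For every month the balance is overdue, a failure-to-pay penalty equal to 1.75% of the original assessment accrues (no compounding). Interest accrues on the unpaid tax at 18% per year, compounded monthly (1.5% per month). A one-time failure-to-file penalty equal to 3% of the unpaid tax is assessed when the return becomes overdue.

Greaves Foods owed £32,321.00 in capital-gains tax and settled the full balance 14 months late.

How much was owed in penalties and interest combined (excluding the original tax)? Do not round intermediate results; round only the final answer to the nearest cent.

Failure-to-file penalty: 3% × £32,321.00 = £969.63
Failure-to-pay penalty = 1.75% × £32,321.00 × 14 mo = £7,918.65…
Interest: £32,321.00 × ((1 + 0.015)^14 − 1) = £32,321.00 × 0.2317557… = £7,490.5770…
Penalties + interest = £8,888.2750 + £7,490.5770… = £16,378.85

£16,378.85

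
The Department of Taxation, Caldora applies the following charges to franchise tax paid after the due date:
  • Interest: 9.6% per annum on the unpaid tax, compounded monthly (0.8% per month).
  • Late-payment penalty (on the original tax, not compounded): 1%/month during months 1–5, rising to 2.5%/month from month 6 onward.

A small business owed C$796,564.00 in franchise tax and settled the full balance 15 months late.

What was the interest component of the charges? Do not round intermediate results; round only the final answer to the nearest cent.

C$101,130.69

Interest: C$796,564.00 × ((1 + 0.008)^15 − 1) = C$796,564.00 × 0.1269587… = C$101,130.6907…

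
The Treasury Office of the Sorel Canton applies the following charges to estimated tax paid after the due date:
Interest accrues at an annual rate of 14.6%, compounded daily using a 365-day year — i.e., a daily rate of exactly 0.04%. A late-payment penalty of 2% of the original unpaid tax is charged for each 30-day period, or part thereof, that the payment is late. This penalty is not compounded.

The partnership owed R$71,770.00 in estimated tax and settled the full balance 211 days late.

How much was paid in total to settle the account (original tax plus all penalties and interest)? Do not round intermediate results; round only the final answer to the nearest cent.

R$89,572.24

Penalty periods: ⌈211/30⌉ = 8; penalty = 8 × 2% × R$71,770.00 = R$11,483.20
Interest: R$71,770.00 × ((1 + 0.0004)^211 − 1) = R$71,770.00 × 0.08804567… = R$6,319.0378…
Total = R$71,770.00 + R$11,483.2000 + R$6,319.0378… = R$89,572.24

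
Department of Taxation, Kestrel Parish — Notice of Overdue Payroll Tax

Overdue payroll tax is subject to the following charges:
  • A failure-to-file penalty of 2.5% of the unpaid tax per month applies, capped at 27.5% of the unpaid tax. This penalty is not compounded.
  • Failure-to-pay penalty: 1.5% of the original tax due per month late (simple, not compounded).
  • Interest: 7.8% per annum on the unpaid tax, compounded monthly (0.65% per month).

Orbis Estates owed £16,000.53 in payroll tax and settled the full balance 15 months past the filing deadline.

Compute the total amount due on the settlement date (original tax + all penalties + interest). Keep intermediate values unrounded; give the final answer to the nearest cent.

£25,633.87

Failure-to-file: 15 × 2.5% × £16,000.53 = £6,000.20…, capped at 27.5% × £16,000.53 = £4,400.15…
Failure-to-pay penalty = 1.5% × £16,000.53 × 15 mo = £3,600.12…
Interest: £16,000.53 × ((1 + 0.0065)^15 − 1) = £16,000.53 × 0.1020637… = £1,633.0729…
Total = £16,000.53 + £8,000.2650 + £1,633.0729… = £25,633.87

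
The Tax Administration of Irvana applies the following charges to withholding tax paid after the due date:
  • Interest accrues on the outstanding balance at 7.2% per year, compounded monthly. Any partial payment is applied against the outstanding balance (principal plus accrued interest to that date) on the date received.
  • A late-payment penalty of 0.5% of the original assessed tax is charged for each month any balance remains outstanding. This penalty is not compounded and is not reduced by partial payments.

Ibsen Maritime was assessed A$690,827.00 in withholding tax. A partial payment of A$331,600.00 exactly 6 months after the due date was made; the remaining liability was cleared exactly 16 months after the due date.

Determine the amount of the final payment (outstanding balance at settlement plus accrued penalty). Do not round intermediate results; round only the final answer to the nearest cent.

A$463,440.26

Monthly rate = 7.2% ÷ 12 = 0.6%
Balance at month 6: A$690,827.0000 × (1 + 0.006)^6 = A$716,072.8164…
After A$331,600.00 payment: A$716,072.8164… − A$331,600.00 = A$384,472.8164…
Balance at month 16: A$384,472.8164… × (1 + 0.006)^10 = A$408,174.1023…
Penalty: 16 × 0.5% × A$690,827.00 = A$55,266.16
Final settlement = outstanding balance + penalty = A$408,174.1023… + A$55,266.16 = A$463,440.26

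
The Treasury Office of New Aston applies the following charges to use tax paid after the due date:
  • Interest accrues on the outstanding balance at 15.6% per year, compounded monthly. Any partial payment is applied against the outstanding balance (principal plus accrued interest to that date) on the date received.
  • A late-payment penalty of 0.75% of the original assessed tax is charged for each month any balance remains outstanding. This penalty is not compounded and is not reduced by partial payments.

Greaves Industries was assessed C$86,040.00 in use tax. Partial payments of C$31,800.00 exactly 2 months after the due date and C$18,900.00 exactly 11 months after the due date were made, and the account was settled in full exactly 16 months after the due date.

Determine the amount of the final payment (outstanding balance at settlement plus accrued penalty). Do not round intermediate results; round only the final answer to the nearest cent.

Monthly rate = 15.6% ÷ 12 = 1.3%
Balance at month 2: C$86,040.0000 × (1 + 0.013)^2 = C$88,291.5808…
After C$31,800.00 payment: C$88,291.5808… − C$31,800.00 = C$56,491.5808…
Balance at month 11: C$56,491.5808… × (1 + 0.013)^9 = C$63,455.4219…
After C$18,900.00 payment: C$63,455.4219… − C$18,900.00 = C$44,555.4219…
Balance at month 16: C$44,555.4219… × (1 + 0.013)^5 = C$47,527.8082…
Penalty: 16 × 0.75% × C$86,040.00 = C$10,324.80
Final settlement = outstanding balance + penalty = C$47,527.8082… + C$10,324.80 = C$57,852.61

C$57,852.61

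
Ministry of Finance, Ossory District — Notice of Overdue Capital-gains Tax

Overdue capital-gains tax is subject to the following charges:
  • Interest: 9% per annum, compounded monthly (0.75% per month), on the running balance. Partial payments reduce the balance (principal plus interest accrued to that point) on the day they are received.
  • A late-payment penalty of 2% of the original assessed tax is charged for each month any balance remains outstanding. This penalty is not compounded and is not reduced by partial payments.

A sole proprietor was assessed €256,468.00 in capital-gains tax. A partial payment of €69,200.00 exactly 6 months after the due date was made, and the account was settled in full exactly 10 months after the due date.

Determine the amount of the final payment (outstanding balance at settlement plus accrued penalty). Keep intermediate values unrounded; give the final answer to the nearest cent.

Balance at month 6: €256,468.0000 × (1 + 0.0075)^6 = €268,227.6310…
After €69,200.00 payment: €268,227.6310… − €69,200.00 = €199,027.6310…
Balance at month 10: €199,027.6310… × (1 + 0.0075)^4 = €205,065.9683…
Penalty: 10 × 2% × €256,468.00 = €51,293.60
Final settlement = outstanding balance + penalty = €205,065.9683… + €51,293.60 = €256,359.57

€256,359.57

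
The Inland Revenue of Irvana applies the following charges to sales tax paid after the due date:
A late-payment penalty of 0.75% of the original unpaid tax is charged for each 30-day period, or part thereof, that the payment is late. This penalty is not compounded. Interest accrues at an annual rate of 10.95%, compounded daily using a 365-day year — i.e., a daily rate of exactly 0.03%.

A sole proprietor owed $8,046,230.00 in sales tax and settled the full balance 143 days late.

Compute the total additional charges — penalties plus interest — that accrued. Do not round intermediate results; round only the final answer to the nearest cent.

Penalty periods: ⌈143/30⌉ = 5; penalty = 5 × 0.75% × $8,046,230.00 = $301,733.63…
Interest: $8,046,230.00 × ((1 + 0.0003)^143 − 1) = $8,046,230.00 × 0.04382679… = $352,640.4371…
Penalties + interest = $301,733.6250 + $352,640.4371… = $654,374.06

$654,374.06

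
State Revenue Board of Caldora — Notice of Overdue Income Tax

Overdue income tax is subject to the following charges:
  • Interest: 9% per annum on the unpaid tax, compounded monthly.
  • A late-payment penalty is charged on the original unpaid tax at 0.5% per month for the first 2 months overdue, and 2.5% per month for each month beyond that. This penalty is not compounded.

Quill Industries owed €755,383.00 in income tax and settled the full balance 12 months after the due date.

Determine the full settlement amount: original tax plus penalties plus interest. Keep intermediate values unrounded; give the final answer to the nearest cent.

Penalty, months 1–2: 2 × 0.5% × €755,383.00 = €7,553.83
Penalty, months 3–12: 10 × 2.5% × €755,383.00 = €188,845.75
Interest (9%/yr ÷ 12 = 0.75%/month): €755,383.00 × ((1 + 0.0075)^12 − 1) = €70,860.1358…
Total = €755,383.00 + €196,399.5800 + €70,860.1358… = €1,022,642.72

€1,022,642.72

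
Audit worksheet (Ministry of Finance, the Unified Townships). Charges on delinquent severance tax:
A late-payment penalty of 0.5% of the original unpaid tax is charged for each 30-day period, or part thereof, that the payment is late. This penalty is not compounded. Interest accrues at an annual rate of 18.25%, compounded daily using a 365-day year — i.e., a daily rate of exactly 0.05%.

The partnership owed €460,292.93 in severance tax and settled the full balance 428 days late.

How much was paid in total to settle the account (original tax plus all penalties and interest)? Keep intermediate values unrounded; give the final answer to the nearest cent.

€604,620.73

Penalty periods: ⌈428/30⌉ = 15; penalty = 15 × 0.5% × €460,292.93 = €34,521.97…
Interest: €460,292.93 × ((1 + 0.0005)^428 − 1) = €460,292.93 × 0.23855641… = €109,805.8300…
Total = €460,292.93 + €34,521.9698… + €109,805.8300… = €604,620.73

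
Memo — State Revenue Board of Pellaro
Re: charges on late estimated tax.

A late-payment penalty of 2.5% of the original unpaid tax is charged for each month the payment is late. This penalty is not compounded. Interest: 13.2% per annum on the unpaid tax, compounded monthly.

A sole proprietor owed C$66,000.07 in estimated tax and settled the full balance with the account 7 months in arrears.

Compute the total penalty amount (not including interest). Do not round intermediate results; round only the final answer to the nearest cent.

Late-payment penalty: 7 × 2.5% × C$66,000.07 = C$11,550.01…

C$11,550.01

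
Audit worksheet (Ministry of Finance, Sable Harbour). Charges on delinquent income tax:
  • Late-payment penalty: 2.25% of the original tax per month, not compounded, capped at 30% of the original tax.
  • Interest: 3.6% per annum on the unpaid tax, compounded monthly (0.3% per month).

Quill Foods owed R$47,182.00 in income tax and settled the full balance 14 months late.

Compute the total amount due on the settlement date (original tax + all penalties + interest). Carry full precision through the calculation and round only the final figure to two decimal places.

R$63,357.35

Penalty (uncapped): 14 × 2.25% × R$47,182.00 = R$14,862.33; cap = 30% × R$47,182.00 = R$14,154.60 → penalty = R$14,154.60
Interest: R$47,182.00 × ((1 + 0.003)^14 − 1) = R$47,182.00 × 0.0428289… = R$2,020.7536…
Total = R$47,182.00 + R$14,154.6000 + R$2,020.7536… = R$63,357.35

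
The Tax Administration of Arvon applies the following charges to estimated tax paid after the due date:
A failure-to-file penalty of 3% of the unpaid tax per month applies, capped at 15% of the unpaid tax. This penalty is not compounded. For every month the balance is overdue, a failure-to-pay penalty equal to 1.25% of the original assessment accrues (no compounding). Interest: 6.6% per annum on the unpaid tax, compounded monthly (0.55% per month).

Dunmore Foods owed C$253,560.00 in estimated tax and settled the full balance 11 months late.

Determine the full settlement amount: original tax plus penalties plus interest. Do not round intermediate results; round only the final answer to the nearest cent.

C$342,227.78

Failure-to-file: 11 × 3% × C$253,560.00 = C$83,674.80, capped at 15% × C$253,560.00 = C$38,034.00
Failure-to-pay penalty = 1.25% × C$253,560.00 × 11 mo = C$34,864.50
Interest: C$253,560.00 × ((1 + 0.0055)^11 − 1) = C$253,560.00 × 0.0621915… = C$15,769.2783…
Total = C$253,560.00 + C$72,898.5000 + C$15,769.2783… = C$342,227.78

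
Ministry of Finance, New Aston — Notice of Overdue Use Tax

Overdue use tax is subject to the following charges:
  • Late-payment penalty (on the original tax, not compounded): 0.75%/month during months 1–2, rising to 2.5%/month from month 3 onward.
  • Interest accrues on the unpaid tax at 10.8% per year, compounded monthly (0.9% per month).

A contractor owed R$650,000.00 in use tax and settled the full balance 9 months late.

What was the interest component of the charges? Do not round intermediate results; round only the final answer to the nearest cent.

R$54,585.75

Interest: R$650,000.00 × ((1 + 0.009)^9 − 1) = R$650,000.00 × 0.0839781… = R$54,585.7456…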